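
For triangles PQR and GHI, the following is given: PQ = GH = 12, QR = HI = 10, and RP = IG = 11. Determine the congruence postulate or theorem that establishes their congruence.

Consider the given information: PQ = GH = 12, QR = HI = 10, and RP = IG = 11
This is not SAS or AAS: SAS requires two sides and the included angle between them. AAS requires two angles and a non-included side.
The correct criterion is SSS. All three pairs of corresponding sides are equal (Side-Side-Side).

SSS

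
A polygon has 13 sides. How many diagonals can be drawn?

Each of the 13 vertices connects to 10 non-adjacent vertices via diagonals.
Total connections = 13 × 10 = 130, but each diagonal is counted twice.
Number of diagonals = 130 / 2 = 65.

65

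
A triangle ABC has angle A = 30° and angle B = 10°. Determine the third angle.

Let angle C = x. Then 30 + 10 + x = 180.
x = 180 - 40 = 140 degrees.

140 degrees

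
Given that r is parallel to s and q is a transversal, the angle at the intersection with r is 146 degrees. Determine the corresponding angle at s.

Corresponding angles formed by parallel lines and a transversal are equal.
The given angle is 146 degrees.
The corresponding angle = 146 degrees.

146 degrees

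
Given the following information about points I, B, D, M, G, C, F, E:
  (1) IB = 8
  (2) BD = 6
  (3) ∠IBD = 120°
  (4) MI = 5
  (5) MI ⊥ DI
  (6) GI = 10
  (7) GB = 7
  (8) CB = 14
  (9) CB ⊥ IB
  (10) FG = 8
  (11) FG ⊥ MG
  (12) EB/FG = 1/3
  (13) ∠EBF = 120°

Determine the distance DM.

Step 1: By the law of cosines on triangle DBI: DI² = 6² + 8² − 2·6·8·cos(120°) = 148, so DI = 2·√37.
Step 2: By the law of cosines on triangle DIM: DM² = (2·√37)² + 5² − 2·2·√37·5·cos(90°) = 173, so DM = √173.

Therefore, the length of DM = √173.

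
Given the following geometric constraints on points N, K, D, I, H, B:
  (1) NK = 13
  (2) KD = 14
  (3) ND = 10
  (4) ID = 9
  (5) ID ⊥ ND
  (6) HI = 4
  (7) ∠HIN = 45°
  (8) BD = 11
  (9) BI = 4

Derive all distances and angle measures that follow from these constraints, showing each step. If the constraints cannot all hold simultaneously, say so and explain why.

The constraints are consistent.

Step 1: From ND = 10, DI = 9, and ∠NDI = 90°, by the law of cosines:
  NI² = ND² + DI² - 2·ND·DI·cos(90°) = 100 + 81 - 0 = 181
  NI = √181

Step 2: From ND = 10, NK = 13, DK = 14, by the inverse law of cosines:
  cos(∠DNK) = (ND² + NK² - DK²) / (2·ND·NK)
  ∠DNK = 73.69°

Step 3: From KD = 14, KN = 13, DN = 10, by the inverse law of cosines:
  cos(∠DKN) = (KD² + KN² - DN²) / (2·KD·KN)
  ∠DKN = 43.28°

Step 4: From DB = 11, DI = 9, BI = 4, by the inverse law of cosines:
  cos(∠BDI) = (DB² + DI² - BI²) / (2·DB·DI)
  ∠BDI = 20.05°

Step 5: From DK = 14, DN = 10, KN = 13, by the inverse law of cosines:
  cos(∠KDN) = (DK² + DN² - KN²) / (2·DK·DN)
  ∠KDN = 63.03°

Step 6: From IB = 4, ID = 9, BD = 11, by the inverse law of cosines:
  cos(∠BID) = (IB² + ID² - BD²) / (2·IB·ID)
  ∠BID = 109.47°

Step 7: From BD = 11, BI = 4, DI = 9, by the inverse law of cosines:
  cos(∠DBI) = (BD² + BI² - DI²) / (2·BD·BI)
  ∠DBI = 50.48°

Step 8: From NI = √181, IH = 4, and ∠NIH = 45°, by the law of cosines:
  NH² = NI² + IH² - 2·NI·IH·cos(45°) = 181 + 16 - 76.11 = 120.9
  NH ≈ 11

Step 9: From ND = 10, NI = √181, DI = 9, by the inverse law of cosines:
  cos(∠DNI) = (ND² + NI² - DI²) / (2·ND·NI)
  ∠DNI = 41.99°

Step 10: From ID = 9, IN = √181, DN = 10, by the inverse law of cosines:
  cos(∠DIN) = (ID² + IN² - DN²) / (2·ID·IN)
  ∠DIN = 48.01°

Step 11: From NH = 11, NI = √181, HI = 4, by the inverse law of cosines:
  cos(∠HNI) = (NH² + NI² - HI²) / (2·NH·NI)
  ∠HNI = 14.91°

Step 12: From HI = 4, HN = 11, IN = √181, by the inverse law of cosines:
  cos(∠IHN) = (HI² + HN² - IN²) / (2·HI·HN)
  ∠IHN = 120.09°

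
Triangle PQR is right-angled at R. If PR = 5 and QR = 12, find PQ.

In a right triangle, the square of the hypotenuse equals the sum of the squares of the two legs.
The legs are 5 and 12, so the hypotenuse = sqrt(25 + 144) = sqrt(169) = 13.

13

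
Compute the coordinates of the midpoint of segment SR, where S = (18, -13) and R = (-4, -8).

M = ((x₁ + x₂)/2, (y₁ + y₂)/2)
= ((18 + -4)/2, (-13 + -8)/2)
= (14/2, -21/2) = (7, -21/2)

(7, -21/2)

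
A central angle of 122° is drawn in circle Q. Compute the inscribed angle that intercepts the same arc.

An inscribed angle intercepts an arc from a point on the circle, while the central angle intercepts the same arc from the center.
The inscribed angle is always half the central angle: 122° / 2 = 61°.

61°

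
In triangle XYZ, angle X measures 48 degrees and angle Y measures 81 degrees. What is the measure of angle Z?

By the triangle angle sum property, the three interior angles of any triangle add up to 180°.
We know angle X = 48° and angle Y = 81°, so their sum is 129°.
Therefore angle Z = 180° - 129° = 51°.

51 degrees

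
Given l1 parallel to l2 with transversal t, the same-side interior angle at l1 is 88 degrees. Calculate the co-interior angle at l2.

Co-interior angles (same-side interior) formed by parallel lines and a transversal are supplementary (sum to 180 degrees).
The given angle is 88 degrees.
The co-interior angle = 180 - 88 = 92 degrees.

92 degrees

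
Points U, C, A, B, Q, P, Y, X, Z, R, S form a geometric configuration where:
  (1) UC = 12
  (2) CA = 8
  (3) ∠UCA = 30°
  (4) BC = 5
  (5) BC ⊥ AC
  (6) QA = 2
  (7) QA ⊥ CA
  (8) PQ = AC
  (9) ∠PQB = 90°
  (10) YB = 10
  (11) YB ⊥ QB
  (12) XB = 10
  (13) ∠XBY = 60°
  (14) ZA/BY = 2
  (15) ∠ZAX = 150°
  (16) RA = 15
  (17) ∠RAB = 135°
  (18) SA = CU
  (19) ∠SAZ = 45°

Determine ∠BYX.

Step 1: By the law of cosines on triangle YBX: YX² = 10² + 10² − 2·10·10·cos(60°) = 100, so YX = 10.
Step 2: By the inverse law of cosines on triangle BYX: cos(∠BYX) = (10² + 10² − 10²) / (2·10·10) = 100/200 = 0.5, so ∠BYX = 60°.

Therefore, the measure of angle ∠BYX = 60°.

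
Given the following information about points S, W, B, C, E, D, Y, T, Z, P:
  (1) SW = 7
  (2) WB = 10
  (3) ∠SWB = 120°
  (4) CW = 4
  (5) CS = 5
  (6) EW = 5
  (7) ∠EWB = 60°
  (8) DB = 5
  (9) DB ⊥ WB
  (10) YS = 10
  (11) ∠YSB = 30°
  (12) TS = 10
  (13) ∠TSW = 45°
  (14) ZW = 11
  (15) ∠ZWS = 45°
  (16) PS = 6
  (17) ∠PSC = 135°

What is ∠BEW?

Step 1: By the law of cosines on triangle EWB: EB² = 5² + 10² − 2·5·10·cos(60°) = 75, so EB = 5·√3.
Step 2: By the inverse law of cosines on triangle BEW: cos(∠BEW) = ((5·√3)² + 5² − 10²) / (2·5·√3·5) = 0/86.6 = 0, so ∠BEW = 90°.

Therefore, the measure of angle ∠BEW = 90°.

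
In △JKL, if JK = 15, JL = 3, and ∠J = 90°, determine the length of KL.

Since angle J = 90°, this is a right triangle and the law of cosines reduces to the Pythagorean theorem.
KL^2 = 15^2 + 3^2 = 234
KL = 3*sqrt(26)

3*sqrt(26)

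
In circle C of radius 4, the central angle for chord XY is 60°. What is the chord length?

Drop a perpendicular from the center to the chord, bisecting both the chord and the central angle.
Each half-chord = r sin(θ/2) = 4 sin(30°).
The full chord = 2 × 4 × sin(30°) = 4.

4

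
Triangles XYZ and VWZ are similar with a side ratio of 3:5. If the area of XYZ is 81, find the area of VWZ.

Area ratio = (3/5)^2 = 9/25. Area of VWZ = 81 * 25/9 = 225.

225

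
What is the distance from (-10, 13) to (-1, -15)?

The horizontal distance is |-1 - -10| = 9 and the vertical distance is |-15 - 13| = 28.
By the Pythagorean theorem, d = sqrt(9^2 + 28^2) = sqrt(865).

sqrt(865)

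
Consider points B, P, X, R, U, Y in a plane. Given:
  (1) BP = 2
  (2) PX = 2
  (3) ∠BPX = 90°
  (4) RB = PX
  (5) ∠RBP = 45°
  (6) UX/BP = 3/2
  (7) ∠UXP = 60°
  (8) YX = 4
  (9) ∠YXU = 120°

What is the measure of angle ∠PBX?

Step 1: By the law of cosines on triangle BPX: BX² = 2² + 2² − 2·2·2·cos(90°) = 8, so BX = 2·√2.
Step 2: By the inverse law of cosines on triangle PBX: cos(∠PBX) = (2² + (2·√2)² − 2²) / (2·2·2·√2) = 8/11.31 = 0.7071, so ∠PBX = 45°.

Therefore, the measure of angle ∠PBX = 45°.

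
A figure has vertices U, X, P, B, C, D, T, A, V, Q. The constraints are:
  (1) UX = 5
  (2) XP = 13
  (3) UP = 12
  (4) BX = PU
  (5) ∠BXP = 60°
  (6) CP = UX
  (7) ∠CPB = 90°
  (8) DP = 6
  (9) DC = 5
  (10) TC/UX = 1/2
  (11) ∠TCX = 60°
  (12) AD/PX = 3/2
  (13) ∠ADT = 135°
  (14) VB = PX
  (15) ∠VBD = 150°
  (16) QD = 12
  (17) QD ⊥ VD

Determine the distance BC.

From the given relations: BX = PU = 12; CP = UX = 5.
Step 1: By the law of cosines on triangle BXP: BP² = 12² + 13² − 2·12·13·cos(60°) = 157, so BP = √157.
Step 2: By the law of cosines on triangle BPC: BC² = √157² + 5² − 2·√157·5·cos(90°) = 182, so BC = √182.

Therefore, the length of BC = √182.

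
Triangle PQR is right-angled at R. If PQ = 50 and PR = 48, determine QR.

Rearranging the Pythagorean theorem to solve for the unknown leg:
leg^2 = hypotenuse^2 - known_leg^2 = 2500 - 2304 = 196
leg = sqrt(196) = 14.

14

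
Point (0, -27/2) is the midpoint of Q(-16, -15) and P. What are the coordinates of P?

Using the midpoint formula: M = ((x1 + x2)/2, (y1 + y2)/2)
We know M = (0, -27/2) and Q = (-16, -15)
For x: 0 = (-16 + x2)/2, so x2 = 2*0 - -16 = 16
For y: -27/2 = (-15 + y2)/2, so y2 = 2*-27/2 - -15 = -12
P = (16, -12)

(16, -12)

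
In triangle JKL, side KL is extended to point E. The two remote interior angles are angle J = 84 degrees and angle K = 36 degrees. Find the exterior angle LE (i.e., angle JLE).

The interior angle at L is 180 - 84 - 36 = 60 degrees.
The exterior angle and interior angle at L are supplementary:
Exterior angle = 180 - 60 = 120 degrees.

120 degrees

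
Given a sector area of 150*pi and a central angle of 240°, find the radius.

The sector covers 240°/360° = 2/3 of the full circle.
Full circle area = 150*pi / 2/3 = 225*pi.
Since full area = πr², we get r² = 225*pi/π = 225, so r = 15.

15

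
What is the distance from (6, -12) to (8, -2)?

d = sqrt((2)^2 + (10)^2) = sqrt(104) = 2*sqrt(26)

2*sqrt(26)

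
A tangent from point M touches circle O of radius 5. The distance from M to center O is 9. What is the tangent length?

Let T be the point of tangency. Then OT ⊥ MT (radius ⊥ tangent).
In right triangle OTM: OM² = OT² + MT²
9² = 5² + MT²
MT² = 56, MT = 2*sqrt(14)

2*sqrt(14)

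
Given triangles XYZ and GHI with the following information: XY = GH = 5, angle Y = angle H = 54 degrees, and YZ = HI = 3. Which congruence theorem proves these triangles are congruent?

The given information provides:
XY = GH = 5, angle Y = angle H = 54 degrees, and YZ = HI = 3
This matches the SAS congruence theorem.
Two pairs of corresponding sides and the included angle are equal (Side-Angle-Side).

SAS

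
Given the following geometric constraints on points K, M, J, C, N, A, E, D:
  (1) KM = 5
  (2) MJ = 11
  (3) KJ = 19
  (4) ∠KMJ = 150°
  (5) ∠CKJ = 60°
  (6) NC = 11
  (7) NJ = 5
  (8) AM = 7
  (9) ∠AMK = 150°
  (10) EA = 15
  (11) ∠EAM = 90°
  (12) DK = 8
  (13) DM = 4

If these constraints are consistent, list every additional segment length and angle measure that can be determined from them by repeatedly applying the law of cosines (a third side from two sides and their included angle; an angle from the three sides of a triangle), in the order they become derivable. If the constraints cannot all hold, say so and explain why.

These constraints are not satisfiable: (1), (2) and (4) already determine KJ: by the law of cosines KJ² = 5² + 11² − 2·5·11·cos(150°) = 241.26, so KJ ≈ 15.53, which contradicts (3) KJ = 19. No planar figure meets all of them, so nothing further can be derived.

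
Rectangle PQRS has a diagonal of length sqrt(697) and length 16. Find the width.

The diagonal of a rectangle forms a right triangle with the two sides.
Rearranging the Pythagorean theorem: missing side = sqrt(d^2 - known^2).
= sqrt(697 - 256) = sqrt(441) = 21.

21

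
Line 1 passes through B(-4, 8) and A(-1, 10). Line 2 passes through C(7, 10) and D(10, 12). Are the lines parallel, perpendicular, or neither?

Slope of line 1: m1 = (10 - 8)/(-1 - -4) = 2/3 = 2/3
Slope of line 2: m2 = (12 - 10)/(10 - 7) = 2/3 = 2/3
Two lines are parallel if and only if they have equal slopes (or both are vertical).
Here m1 = m2 = 2/3, confirming the lines are parallel.

Parallel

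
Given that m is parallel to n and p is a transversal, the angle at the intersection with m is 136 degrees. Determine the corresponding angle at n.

Corresponding angles formed by parallel lines and a transversal are equal.
The given angle is 136 degrees.
The corresponding angle = 136 degrees.

136 degrees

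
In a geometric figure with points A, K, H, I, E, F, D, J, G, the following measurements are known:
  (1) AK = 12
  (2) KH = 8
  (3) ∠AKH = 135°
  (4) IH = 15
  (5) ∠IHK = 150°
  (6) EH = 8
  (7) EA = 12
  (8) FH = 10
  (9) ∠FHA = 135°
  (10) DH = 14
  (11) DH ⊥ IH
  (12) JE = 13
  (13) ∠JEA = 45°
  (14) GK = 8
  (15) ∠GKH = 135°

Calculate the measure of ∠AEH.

Step 1: By the law of cosines on triangle AKH: AH² = 12² + 8² − 2·12·8·cos(135°) = 343.76, so AH ≈ 18.54.
Step 2: By the inverse law of cosines on triangle AEH: cos(∠AEH) = (12² + 8² − 18.54²) / (2·12·8) = -135.76/192 = -0.7071, so ∠AEH = 135°.

Therefore, the measure of angle ∠AEH = 135°.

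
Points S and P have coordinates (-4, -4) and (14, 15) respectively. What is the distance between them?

d = sqrt((14 - -4)^2 + (15 - -4)^2)
d = sqrt(18^2 + 19^2)
d = sqrt(324 + 361)
d = sqrt(685)

sqrt(685)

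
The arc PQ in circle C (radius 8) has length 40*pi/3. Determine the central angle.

Arc length L = 2πr × θ/360, so θ = 360L / (2πr).
θ = 360 × 40*pi/3 / (2π × 8)
θ = 300°
θ = 300°

300°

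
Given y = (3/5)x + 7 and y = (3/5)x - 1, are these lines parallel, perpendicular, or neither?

Slope of line 1: m1 = 3/5
Slope of line 2: m2 = 3/5
Since m1 = m2 = 3/5, the lines are parallel.

Parallel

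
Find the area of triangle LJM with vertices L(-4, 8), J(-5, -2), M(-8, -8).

The Shoelace formula computes the area from vertex coordinates by summing cross products.
For vertices (-4,8), (-5,-2), (-8,-8):
Signed sum = -4*-2 - -5*8 + -5*-8 - -8*-2 + -8*8 - -4*-8
= 48 + 24 + -96 = -24
Area = (1/2)|-24| = 12.

12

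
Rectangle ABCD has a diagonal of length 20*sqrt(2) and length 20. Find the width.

b = sqrt(d^2 - a^2) = sqrt(800 - 400) = sqrt(400) = 20

20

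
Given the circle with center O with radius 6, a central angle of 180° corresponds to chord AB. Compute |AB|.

Drop a perpendicular from the center to the chord, bisecting both the chord and the central angle.
Each half-chord = r sin(θ/2) = 6 sin(90°).
The full chord = 2 × 6 × sin(90°) = 12.

12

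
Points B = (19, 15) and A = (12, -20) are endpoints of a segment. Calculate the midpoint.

The midpoint is the point halfway along the segment.
Move half the horizontal distance: 19 + (12 - 19)/2 = 19 + -7/2 = 31/2
Move half the vertical distance: 15 + (-20 - 15)/2 = 15 + -35/2 = -5/2
Midpoint = (31/2, -5/2)

(31/2, -5/2)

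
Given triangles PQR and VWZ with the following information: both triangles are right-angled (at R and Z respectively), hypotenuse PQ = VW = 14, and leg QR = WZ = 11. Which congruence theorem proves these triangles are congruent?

The given information matches HL: The hypotenuse and one leg of two right triangles are equal (Hypotenuse-Leg).

HL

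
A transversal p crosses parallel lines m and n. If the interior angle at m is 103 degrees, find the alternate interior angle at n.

Alternate interior angles lie on opposite sides of the transversal, between the parallel lines.
By the alternate interior angle theorem, they are equal: 103 degrees.

103 degrees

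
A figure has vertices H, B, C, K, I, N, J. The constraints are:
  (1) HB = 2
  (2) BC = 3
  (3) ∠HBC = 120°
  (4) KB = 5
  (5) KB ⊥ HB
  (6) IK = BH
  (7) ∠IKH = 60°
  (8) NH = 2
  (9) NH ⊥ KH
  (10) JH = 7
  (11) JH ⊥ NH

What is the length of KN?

Step 1: By the law of cosines on triangle HBK: HK² = 2² + 5² − 2·2·5·cos(90°) = 29, so HK = √29.
Step 2: By the law of cosines on triangle KHN: KN² = √29² + 2² − 2·√29·2·cos(90°) = 33, so KN = √33.

Therefore, the length of KN = √33.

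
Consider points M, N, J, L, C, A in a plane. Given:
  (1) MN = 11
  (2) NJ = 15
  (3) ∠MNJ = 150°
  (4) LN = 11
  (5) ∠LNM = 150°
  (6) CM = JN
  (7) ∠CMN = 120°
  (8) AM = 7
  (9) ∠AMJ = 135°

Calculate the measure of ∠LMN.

Step 1: By the law of cosines on triangle MNL: ML² = 11² + 11² − 2·11·11·cos(150°) = 451.58, so ML ≈ 21.25.
Step 2: By the inverse law of cosines on triangle LMN: cos(∠LMN) = (21.25² + 11² − 11²) / (2·21.25·11) = 451.58/467.51 = 0.9659, so ∠LMN = 15°.

Therefore, the measure of angle ∠LMN = 15°.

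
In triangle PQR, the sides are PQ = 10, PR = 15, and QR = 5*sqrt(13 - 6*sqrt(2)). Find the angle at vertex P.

When all three sides of a triangle are known, the law of cosines can be rearranged to find any angle.
cos(C) = (a² + b² - c²) / (2ab) gives cos(P) = sqrt(2)/2.
Taking the inverse cosine: P = 45°.

45°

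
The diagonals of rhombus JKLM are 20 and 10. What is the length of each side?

In a rhombus, the diagonals bisect each other perpendicularly, creating four congruent right triangles.
Each triangle has legs 10 (half of 20) and 5 (half of 10).
The hypotenuse of each right triangle is a side of the rhombus:
side = sqrt(10^2 + 5^2) = sqrt(125) = 5*sqrt(5)

5*sqrt(5)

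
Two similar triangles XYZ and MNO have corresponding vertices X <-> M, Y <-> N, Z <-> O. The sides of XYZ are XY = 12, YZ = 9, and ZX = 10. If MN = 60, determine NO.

Since the triangles are similar, the ratio of corresponding sides is constant.
Scale factor k = MN / XY = 60 / 12 = 5
NO = k * YZ = 5 * 9 = 45

45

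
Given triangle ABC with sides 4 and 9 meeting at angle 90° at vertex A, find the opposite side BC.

By the law of cosines: BC^2 = AB^2 + AC^2 - 2*AB*AC*cos(A)
BC^2 = 4^2 + 9^2 - 2*4*9*cos(90°)
BC^2 = 16 + 81 - 72*(0)
BC^2 = 97
BC = sqrt(97)

sqrt(97)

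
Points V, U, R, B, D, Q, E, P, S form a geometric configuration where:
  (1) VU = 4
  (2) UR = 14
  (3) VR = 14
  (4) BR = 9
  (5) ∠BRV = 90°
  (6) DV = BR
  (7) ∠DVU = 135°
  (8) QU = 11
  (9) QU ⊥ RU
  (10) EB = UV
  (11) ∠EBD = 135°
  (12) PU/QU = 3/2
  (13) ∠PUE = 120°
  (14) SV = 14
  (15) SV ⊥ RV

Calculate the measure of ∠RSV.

Step 1: By the law of cosines on triangle SVR: SR² = 14² + 14² − 2·14·14·cos(90°) = 392, so SR = 14·√2.
Step 2: By the inverse law of cosines on triangle RSV: cos(∠RSV) = ((14·√2)² + 14² − 14²) / (2·14·√2·14) = 392/554.37 = 0.7071, so ∠RSV = 45°.

Therefore, the measure of angle ∠RSV = 45°.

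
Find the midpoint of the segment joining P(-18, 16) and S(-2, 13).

The midpoint is the average of the coordinates:
x: (-18 + -2)/2 = -10
y: (16 + 13)/2 = 29/2
Midpoint = (-10, 29/2)

(-10, 29/2)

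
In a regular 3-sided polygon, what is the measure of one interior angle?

Each interior angle of a regular n-gon is (n - 2) * 180 / n.
For n = 3: (3 - 2) * 180 / 3 = 180/3 = 60 degrees.

60 degrees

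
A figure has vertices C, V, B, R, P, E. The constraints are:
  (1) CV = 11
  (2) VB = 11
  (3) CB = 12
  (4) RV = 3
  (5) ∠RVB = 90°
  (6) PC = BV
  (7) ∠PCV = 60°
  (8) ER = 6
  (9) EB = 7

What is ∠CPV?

From the given relations: PC = BV = 11.
Step 1: By the law of cosines on triangle PCV: PV² = 11² + 11² − 2·11·11·cos(60°) = 121, so PV = 11.
Step 2: By the inverse law of cosines on triangle CPV: cos(∠CPV) = (11² + 11² − 11²) / (2·11·11) = 121/242 = 0.5, so ∠CPV = 60°.

Therefore, the measure of angle ∠CPV = 60°.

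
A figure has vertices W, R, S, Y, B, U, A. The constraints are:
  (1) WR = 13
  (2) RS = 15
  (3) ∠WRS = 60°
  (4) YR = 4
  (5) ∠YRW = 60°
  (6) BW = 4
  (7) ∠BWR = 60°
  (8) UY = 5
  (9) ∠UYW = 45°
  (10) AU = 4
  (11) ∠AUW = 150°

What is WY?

Step 1: By the law of cosines on triangle WRY: WY² = 13² + 4² − 2·13·4·cos(60°) = 133, so WY = √133.

Therefore, the length of WY = √133.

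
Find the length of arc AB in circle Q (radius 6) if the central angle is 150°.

Arc length = 2πr × θ/360
= 2π × 6 × 5/12
= 5*pi

5*pi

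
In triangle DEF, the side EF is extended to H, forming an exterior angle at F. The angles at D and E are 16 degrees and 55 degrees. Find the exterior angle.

By the exterior angle theorem, an exterior angle of a triangle equals the sum of the two remote interior angles.
Exterior angle = angle D + angle E
Exterior angle = 16 + 55 = 71 degrees

71 degrees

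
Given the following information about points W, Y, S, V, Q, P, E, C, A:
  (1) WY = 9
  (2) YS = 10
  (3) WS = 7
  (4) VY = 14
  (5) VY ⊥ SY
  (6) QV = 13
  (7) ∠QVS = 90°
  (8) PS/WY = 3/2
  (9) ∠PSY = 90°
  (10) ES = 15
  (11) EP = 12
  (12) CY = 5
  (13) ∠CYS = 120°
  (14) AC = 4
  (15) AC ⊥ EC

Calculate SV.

Step 1: By the law of cosines on triangle SYV: SV² = 10² + 14² − 2·10·14·cos(90°) = 296, so SV = 2·√74.

Therefore, the length of SV = 2·√74.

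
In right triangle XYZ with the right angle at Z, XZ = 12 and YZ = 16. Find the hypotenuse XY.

By the Pythagorean theorem: XY^2 = XZ^2 + YZ^2
XY^2 = 12^2 + 16^2 = 144 + 256 = 400
XY = sqrt(400) = 20

20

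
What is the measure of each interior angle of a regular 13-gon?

Each interior angle of a regular n-gon is (n - 2) * 180 / n.
For n = 13: (13 - 2) * 180 / 13 = 1980/13 = 1980/13 degrees.

1980/13 degrees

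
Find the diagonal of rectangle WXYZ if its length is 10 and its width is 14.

A rectangle's diagonal splits it into two right triangles, with the diagonal as the hypotenuse.
By the Pythagorean theorem, d^2 = 10^2 + 14^2 = 296.
Therefore d = sqrt(296) = 2*sqrt(74).

2*sqrt(74)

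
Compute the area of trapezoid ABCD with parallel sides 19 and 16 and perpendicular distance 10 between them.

Area = (19 + 16) * 10 / 2 = 350 / 2 = 175

175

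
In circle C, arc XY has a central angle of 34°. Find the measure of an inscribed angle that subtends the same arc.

Inscribed angle = 34° / 2 = 17° (inscribed angle theorem).

17°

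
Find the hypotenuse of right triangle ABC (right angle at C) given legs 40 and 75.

AB = sqrt(40^2 + 75^2) = sqrt(7225) = 85

85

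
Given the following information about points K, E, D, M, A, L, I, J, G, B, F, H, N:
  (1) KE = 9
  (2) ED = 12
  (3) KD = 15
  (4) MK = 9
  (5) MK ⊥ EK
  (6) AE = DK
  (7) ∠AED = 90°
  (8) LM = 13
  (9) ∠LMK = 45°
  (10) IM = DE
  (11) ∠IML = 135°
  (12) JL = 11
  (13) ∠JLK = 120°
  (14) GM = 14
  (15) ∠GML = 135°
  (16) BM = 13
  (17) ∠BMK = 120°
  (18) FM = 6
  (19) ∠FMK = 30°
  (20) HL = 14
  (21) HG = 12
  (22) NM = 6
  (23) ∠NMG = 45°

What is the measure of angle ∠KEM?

Step 1: By the law of cosines on triangle EKM: EM² = 9² + 9² − 2·9·9·cos(90°) = 162, so EM = 9·√2.
Step 2: By the inverse law of cosines on triangle KEM: cos(∠KEM) = (9² + (9·√2)² − 9²) / (2·9·9·√2) = 162/229.1 = 0.7071, so ∠KEM = 45°.

Therefore, the measure of angle ∠KEM = 45°.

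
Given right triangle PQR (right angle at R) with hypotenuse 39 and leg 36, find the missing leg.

By the Pythagorean theorem: QR^2 = PQ^2 - PR^2
QR^2 = 39^2 - 36^2 = 1521 - 1296 = 225
QR = sqrt(225) = 15

15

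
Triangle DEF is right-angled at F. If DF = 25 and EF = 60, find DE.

DE = sqrt(25^2 + 60^2) = sqrt(4225) = 65

65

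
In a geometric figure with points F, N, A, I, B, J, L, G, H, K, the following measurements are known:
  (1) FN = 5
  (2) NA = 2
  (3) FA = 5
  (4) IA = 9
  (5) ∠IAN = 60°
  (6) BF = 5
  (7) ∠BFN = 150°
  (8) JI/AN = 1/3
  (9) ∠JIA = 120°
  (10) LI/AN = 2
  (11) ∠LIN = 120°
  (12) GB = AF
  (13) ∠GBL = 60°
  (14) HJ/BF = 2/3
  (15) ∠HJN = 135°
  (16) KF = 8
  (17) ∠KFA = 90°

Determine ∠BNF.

Step 1: By the law of cosines on triangle NFB: NB² = 5² + 5² − 2·5·5·cos(150°) = 93.3, so NB ≈ 9.66.
Step 2: By the inverse law of cosines on triangle BNF: cos(∠BNF) = (9.66² + 5² − 5²) / (2·9.66·5) = 93.3/96.59 = 0.9659, so ∠BNF = 15°.

Therefore, the measure of angle ∠BNF = 15°.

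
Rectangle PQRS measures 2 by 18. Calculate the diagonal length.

Using the Pythagorean theorem:
d² = 2² + 18² = 4 + 324 = 328
d = sqrt(328) = 2*sqrt(82)

2*sqrt(82)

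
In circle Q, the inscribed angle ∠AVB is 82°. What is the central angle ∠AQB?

The inscribed angle theorem states that a central angle is always twice any inscribed angle that subtends the same arc.
Since the inscribed angle is 82°, the central angle = 2 × 82° = 164°.

164°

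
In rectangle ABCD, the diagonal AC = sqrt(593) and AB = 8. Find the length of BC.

Using the Pythagorean theorem: d^2 = a^2 + b^2
b^2 = d^2 - a^2
b^2 = 593 - 64
b^2 = 529
b = sqrt(529) = 23

23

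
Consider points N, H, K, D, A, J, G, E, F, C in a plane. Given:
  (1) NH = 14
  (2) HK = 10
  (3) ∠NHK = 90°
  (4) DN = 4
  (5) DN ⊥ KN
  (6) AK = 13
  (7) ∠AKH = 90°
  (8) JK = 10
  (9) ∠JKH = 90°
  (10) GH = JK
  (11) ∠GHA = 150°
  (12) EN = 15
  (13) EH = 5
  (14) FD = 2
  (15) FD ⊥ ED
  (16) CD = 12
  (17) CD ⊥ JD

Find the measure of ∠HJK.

Step 1: By the law of cosines on triangle JKH: JH² = 10² + 10² − 2·10·10·cos(90°) = 200, so JH = 10·√2.
Step 2: By the inverse law of cosines on triangle HJK: cos(∠HJK) = ((10·√2)² + 10² − 10²) / (2·10·√2·10) = 200/282.84 = 0.7071, so ∠HJK = 45°.

Therefore, the measure of angle ∠HJK = 45°.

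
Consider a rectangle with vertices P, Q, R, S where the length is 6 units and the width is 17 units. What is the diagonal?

d = sqrt(6^2 + 17^2) = sqrt(325) = 5*sqrt(13)

5*sqrt(13)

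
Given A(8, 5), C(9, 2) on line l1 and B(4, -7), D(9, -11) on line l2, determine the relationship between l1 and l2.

Slope of line 1: m1 = (2 - 5)/(9 - 8) = -3/1 = -3
Slope of line 2: m2 = (-11 - -7)/(9 - 4) = -4/5 = -4/5
m1 != m2 (-3 != -4/5), so not parallel.
m1 * m2 = (-3) * (-4/5) = 12/5 != -1, so not perpendicular.
The lines are neither parallel nor perpendicular.

Neither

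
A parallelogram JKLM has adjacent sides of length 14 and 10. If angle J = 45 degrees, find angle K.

Opposite sides of a parallelogram are parallel, so consecutive angles form co-interior angles on a transversal.
Co-interior angles sum to 180°, giving angle K = 180 - 45 = 135 degrees.

135 degrees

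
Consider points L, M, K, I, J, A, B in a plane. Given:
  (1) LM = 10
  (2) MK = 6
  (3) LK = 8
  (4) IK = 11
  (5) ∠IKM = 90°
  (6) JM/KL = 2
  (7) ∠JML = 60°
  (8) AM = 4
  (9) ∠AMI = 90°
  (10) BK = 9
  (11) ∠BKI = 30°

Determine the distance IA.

Step 1: By the law of cosines on triangle IKM: IM² = 11² + 6² − 2·11·6·cos(90°) = 157, so IM = √157.
Step 2: By the law of cosines on triangle IMA: IA² = √157² + 4² − 2·√157·4·cos(90°) = 173, so IA = √173.

Therefore, the length of IA = √173.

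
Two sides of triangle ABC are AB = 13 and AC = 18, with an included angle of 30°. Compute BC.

When two sides and the included angle are known, the law of cosines gives the third side.
c^2 = a^2 + b^2 - 2ab cos(C) generalizes the Pythagorean theorem to non-right triangles.
Here: BC^2 = 169 + 324 - 468*(sqrt(3)/2) = 493 - 234*sqrt(3)
BC = sqrt(493 - 234*sqrt(3))

sqrt(493 - 234*sqrt(3))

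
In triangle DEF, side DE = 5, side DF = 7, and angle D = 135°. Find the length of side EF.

When two sides and the included angle are known, the law of cosines gives the third side.
c^2 = a^2 + b^2 - 2ab cos(C) generalizes the Pythagorean theorem to non-right triangles.
Here: EF^2 = 25 + 49 - 70*(-sqrt(2)/2) = 35*sqrt(2) + 74
EF = sqrt(35*sqrt(2) + 74)

sqrt(35*sqrt(2) + 74)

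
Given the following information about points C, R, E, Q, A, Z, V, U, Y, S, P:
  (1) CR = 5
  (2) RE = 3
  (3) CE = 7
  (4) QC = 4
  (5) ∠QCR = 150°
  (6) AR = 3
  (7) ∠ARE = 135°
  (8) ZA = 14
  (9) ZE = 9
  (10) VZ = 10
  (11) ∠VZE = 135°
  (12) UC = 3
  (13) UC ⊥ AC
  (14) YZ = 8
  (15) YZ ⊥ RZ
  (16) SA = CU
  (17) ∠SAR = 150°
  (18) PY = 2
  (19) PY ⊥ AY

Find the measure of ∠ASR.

From the given relations: SA = CU = 3.
Step 1: By the law of cosines on triangle SAR: SR² = 3² + 3² − 2·3·3·cos(150°) = 33.59, so SR ≈ 5.8.
Step 2: By the inverse law of cosines on triangle ASR: cos(∠ASR) = (3² + 5.8² − 3²) / (2·3·5.8) = 33.59/34.77 = 0.9659, so ∠ASR = 15°.

Therefore, the measure of angle ∠ASR = 15°.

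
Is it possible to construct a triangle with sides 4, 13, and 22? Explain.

Check the triangle inequality: 4 + 13 = 17 ≤ 22.
Since the sum of two sides does not exceed the third, no triangle can be formed.

No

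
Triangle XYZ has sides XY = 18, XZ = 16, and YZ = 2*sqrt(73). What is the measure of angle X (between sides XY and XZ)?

By the inverse law of cosines: cos(X) = (XY² + XZ² - YZ²) / (2 × XY × XZ)
cos(X) = (18² + 16² - (2*sqrt(73))²) / (2 × 18 × 16)
cos(X) = (324 + 256 - (292)) / 576
cos(X) = 1/2
X = arccos(1/2) = 60°

60°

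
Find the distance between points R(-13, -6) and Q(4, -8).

d = sqrt((17)^2 + (-2)^2) = sqrt(293)

sqrt(293)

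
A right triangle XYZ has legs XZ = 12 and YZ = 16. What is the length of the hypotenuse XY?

In a right triangle, the square of the hypotenuse equals the sum of the squares of the two legs.
The legs are 12 and 16, so the hypotenuse = sqrt(144 + 256) = sqrt(400) = 20.

20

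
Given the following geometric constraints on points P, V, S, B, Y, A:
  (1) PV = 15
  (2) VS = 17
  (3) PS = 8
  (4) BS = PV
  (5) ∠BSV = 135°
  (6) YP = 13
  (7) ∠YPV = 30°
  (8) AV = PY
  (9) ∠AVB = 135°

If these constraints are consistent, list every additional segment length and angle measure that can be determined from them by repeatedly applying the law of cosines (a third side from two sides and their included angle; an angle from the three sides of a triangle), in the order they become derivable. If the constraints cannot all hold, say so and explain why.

The constraints are consistent. Derivable facts, in order:
After 1 step:
- VB ≈ 29.57
- VY ≈ 7.5
- ∠PSV = 61.93°
- ∠PVS = 28.07°
- ∠SPV = 90°
After 2 steps:
- BA ≈ 39.84
- ∠BVS = 21.02°
- ∠PVY = 60.07°
- ∠PYV = 89.93°
- ∠SBV = 23.98°
After 3 steps:
- ∠ABV = 13.34°
- ∠BAV = 31.66°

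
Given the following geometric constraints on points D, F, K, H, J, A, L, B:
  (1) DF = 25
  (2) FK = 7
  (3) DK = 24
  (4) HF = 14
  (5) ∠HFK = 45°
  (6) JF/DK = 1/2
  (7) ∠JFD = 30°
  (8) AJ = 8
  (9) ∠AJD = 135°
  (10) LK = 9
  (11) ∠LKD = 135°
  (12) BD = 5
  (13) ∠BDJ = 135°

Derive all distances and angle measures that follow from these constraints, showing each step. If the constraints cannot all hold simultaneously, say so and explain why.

The constraints are consistent.

From the given relations:
  JF = 1/2·DK = 1/2·24 = 12

Step 1: From DF = 25, FJ = 12, and ∠DFJ = 30°, by the law of cosines:
  DJ² = DF² + FJ² - 2·DF·FJ·cos(30°) = 625 + 144 - 519.6 = 249.4
  DJ ≈ 15.79

Step 2: From DK = 24, KL = 9, and ∠DKL = 135°, by the law of cosines:
  DL² = DK² + KL² - 2·DK·KL·cos(135°) = 576 + 81 + 305.5 = 962.5
  DL ≈ 31.02

Step 3: From KF = 7, FH = 14, and ∠KFH = 45°, by the law of cosines:
  KH² = KF² + FH² - 2·KF·FH·cos(45°) = 49 + 196 - 138.6 = 106.4
  KH ≈ 10.32

Step 4: From DF = 25, DK = 24, FK = 7, by the inverse law of cosines:
  cos(∠FDK) = (DF² + DK² - FK²) / (2·DF·DK)
  ∠FDK = 16.26°

Step 5: From FD = 25, FK = 7, DK = 24, by the inverse law of cosines:
  cos(∠DFK) = (FD² + FK² - DK²) / (2·FD·FK)
  ∠DFK = 73.74°

Step 6: From KD = 24, KF = 7, DF = 25, by the inverse law of cosines:
  cos(∠DKF) = (KD² + KF² - DF²) / (2·KD·KF)
  ∠DKF = 90°

Step 7: From DJ = 15.79, JA = 8, and ∠DJA = 135°, by the law of cosines:
  DA² = DJ² + JA² - 2·DJ·JA·cos(135°) = 249.4 + 64 + 178.7 = 492
  DA ≈ 22.18

Step 8: From JD = 15.79, DB = 5, and ∠JDB = 135°, by the law of cosines:
  JB² = JD² + DB² - 2·JD·DB·cos(135°) = 249.4 + 25 + 111.7 = 386.1
  JB ≈ 19.65

Step 9: From DF = 25, DJ = 15.79, FJ = 12, by the inverse law of cosines:
  cos(∠FDJ) = (DF² + DJ² - FJ²) / (2·DF·DJ)
  ∠FDJ = 22.33°

Step 10: From DK = 24, DL = 31.02, KL = 9, by the inverse law of cosines:
  cos(∠KDL) = (DK² + DL² - KL²) / (2·DK·DL)
  ∠KDL = 11.84°

Step 11: From KF = 7, KH = 10.32, FH = 14, by the inverse law of cosines:
  cos(∠FKH) = (KF² + KH² - FH²) / (2·KF·KH)
  ∠FKH = 106.32°

Step 12: From HF = 14, HK = 10.32, FK = 7, by the inverse law of cosines:
  cos(∠FHK) = (HF² + HK² - FK²) / (2·HF·HK)
  ∠FHK = 28.68°

Step 13: From JD = 15.79, JF = 12, DF = 25, by the inverse law of cosines:
  cos(∠DJF) = (JD² + JF² - DF²) / (2·JD·JF)
  ∠DJF = 127.67°

Step 14: From LD = 31.02, LK = 9, DK = 24, by the inverse law of cosines:
  cos(∠DLK) = (LD² + LK² - DK²) / (2·LD·LK)
  ∠DLK = 33.16°

Step 15: From DA = 22.18, DJ = 15.79, AJ = 8, by the inverse law of cosines:
  cos(∠ADJ) = (DA² + DJ² - AJ²) / (2·DA·DJ)
  ∠ADJ = 14.77°

Step 16: From JB = 19.65, JD = 15.79, BD = 5, by the inverse law of cosines:
  cos(∠BJD) = (JB² + JD² - BD²) / (2·JB·JD)
  ∠BJD = 10.37°

Step 17: From AD = 22.18, AJ = 8, DJ = 15.79, by the inverse law of cosines:
  cos(∠DAJ) = (AD² + AJ² - DJ²) / (2·AD·AJ)
  ∠DAJ = 30.23°

Step 18: From BD = 5, BJ = 19.65, DJ = 15.79, by the inverse law of cosines:
  cos(∠DBJ) = (BD² + BJ² - DJ²) / (2·BD·BJ)
  ∠DBJ = 34.63°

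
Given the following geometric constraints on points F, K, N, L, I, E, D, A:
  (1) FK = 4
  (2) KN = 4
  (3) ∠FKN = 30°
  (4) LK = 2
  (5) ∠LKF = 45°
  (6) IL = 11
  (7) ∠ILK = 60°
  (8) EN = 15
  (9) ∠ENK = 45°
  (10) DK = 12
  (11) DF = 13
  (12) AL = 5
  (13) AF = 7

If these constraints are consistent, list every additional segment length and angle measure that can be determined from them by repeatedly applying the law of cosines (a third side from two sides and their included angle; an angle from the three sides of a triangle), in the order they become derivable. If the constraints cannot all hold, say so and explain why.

The constraints are consistent. Derivable facts, in order:
After 1 step:
- FL ≈ 2.95
- FN ≈ 2.07
- KE ≈ 12.5
- KI = √103
- ∠DFK = 66.78°
- ∠DKF = 95.38°
- ∠FDK = 17.84°
After 2 steps:
- ∠AFL = 37.61°
- ∠ALF = 121.3°
- ∠EKN = 121.92°
- ∠FAL = 21.08°
- ∠FLK = 106.32°
- ∠FNK = 75°
- ∠IKL = 110.17°
- ∠KEN = 13.08°
- ∠KFL = 28.68°
- ∠KFN = 75°
- ∠KIL = 9.83°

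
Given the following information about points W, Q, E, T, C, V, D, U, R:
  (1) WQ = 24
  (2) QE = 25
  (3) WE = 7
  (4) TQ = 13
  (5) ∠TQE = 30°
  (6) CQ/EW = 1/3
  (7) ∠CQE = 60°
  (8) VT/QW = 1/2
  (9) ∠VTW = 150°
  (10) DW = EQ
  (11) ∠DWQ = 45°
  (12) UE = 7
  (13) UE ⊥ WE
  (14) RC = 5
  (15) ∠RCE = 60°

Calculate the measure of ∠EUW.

Step 1: By the law of cosines on triangle UEW: UW² = 7² + 7² − 2·7·7·cos(90°) = 98, so UW = 7·√2.
Step 2: By the inverse law of cosines on triangle EUW: cos(∠EUW) = (7² + (7·√2)² − 7²) / (2·7·7·√2) = 98/138.59 = 0.7071, so ∠EUW = 45°.

Therefore, the measure of angle ∠EUW = 45°.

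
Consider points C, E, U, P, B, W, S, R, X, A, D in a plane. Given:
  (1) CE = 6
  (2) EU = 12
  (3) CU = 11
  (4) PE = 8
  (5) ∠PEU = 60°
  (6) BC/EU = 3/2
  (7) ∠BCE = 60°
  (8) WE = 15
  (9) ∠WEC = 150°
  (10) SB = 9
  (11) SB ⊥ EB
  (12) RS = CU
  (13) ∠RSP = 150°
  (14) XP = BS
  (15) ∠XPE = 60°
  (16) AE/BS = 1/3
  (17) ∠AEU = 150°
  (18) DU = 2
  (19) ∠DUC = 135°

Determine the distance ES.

From the given relations: BC = 3/2·EU = 3/2·12 = 18.
Step 1: By the law of cosines on triangle BCE: BE² = 18² + 6² − 2·18·6·cos(60°) = 252, so BE = 6·√7.
Step 2: By the law of cosines on triangle EBS: ES² = (6·√7)² + 9² − 2·6·√7·9·cos(90°) = 333, so ES = 3·√37.

Therefore, the length of ES = 3·√37.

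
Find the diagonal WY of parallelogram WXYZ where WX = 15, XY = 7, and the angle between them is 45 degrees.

Law of cosines: d^2 = 15^2 + 7^2 - 2(15)(7)cos(45°) = 274 - 105*sqrt(2), so d = sqrt(274 - 105*sqrt(2)).

sqrt(274 - 105*sqrt(2))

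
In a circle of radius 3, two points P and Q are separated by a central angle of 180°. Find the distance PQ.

Drop a perpendicular from the center to the chord, bisecting both the chord and the central angle.
Each half-chord = r sin(θ/2) = 3 sin(90°).
The full chord = 2 × 3 × sin(90°) = 6.

6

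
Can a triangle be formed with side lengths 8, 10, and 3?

Sort the sides: 3, 8, 10.
It suffices to check that the sum of the two smallest exceeds the largest:
3 + 8 = 11 > 10. ✓
Yes, a valid triangle can be formed.

Yes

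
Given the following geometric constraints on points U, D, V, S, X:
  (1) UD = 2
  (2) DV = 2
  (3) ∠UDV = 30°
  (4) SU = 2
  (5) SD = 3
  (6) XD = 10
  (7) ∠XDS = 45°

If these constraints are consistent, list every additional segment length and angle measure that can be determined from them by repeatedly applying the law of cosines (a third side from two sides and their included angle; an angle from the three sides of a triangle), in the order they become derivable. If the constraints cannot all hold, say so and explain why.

The constraints are consistent. Derivable facts, in order:
After 1 step:
- SX ≈ 8.16
- UV ≈ 1.04
- ∠DSU = 41.41°
- ∠DUS = 97.18°
- ∠SDU = 41.41°
After 2 steps:
- ∠DSX = 119.93°
- ∠DUV = 75°
- ∠DVU = 75°
- ∠DXS = 15.07°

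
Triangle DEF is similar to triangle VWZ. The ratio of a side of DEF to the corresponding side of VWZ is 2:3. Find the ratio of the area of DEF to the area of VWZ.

Area ratio = (side ratio)^2 = (2/3)^2 = 4:9.

4:9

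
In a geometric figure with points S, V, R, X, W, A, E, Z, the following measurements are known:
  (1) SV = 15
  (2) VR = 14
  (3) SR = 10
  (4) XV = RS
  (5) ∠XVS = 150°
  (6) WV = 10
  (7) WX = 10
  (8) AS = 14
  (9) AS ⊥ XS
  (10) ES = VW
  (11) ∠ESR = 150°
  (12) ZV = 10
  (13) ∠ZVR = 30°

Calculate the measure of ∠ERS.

From the given relations: ES = VW = 10.
Step 1: By the law of cosines on triangle RSE: RE² = 10² + 10² − 2·10·10·cos(150°) = 373.21, so RE ≈ 19.32.
Step 2: By the inverse law of cosines on triangle ERS: cos(∠ERS) = (19.32² + 10² − 10²) / (2·19.32·10) = 373.21/386.37 = 0.9659, so ∠ERS = 15°.

Therefore, the measure of angle ∠ERS = 15°.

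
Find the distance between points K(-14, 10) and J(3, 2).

d = sqrt((3 - -14)^2 + (2 - 10)^2)
d = sqrt(17^2 + -8^2)
d = sqrt(289 + 64)
d = sqrt(353)

sqrt(353)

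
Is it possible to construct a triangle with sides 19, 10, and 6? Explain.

Check the triangle inequality: 10 + 6 = 16 ≤ 19.
Since the sum of two sides does not exceed the third, no triangle can be formed.

No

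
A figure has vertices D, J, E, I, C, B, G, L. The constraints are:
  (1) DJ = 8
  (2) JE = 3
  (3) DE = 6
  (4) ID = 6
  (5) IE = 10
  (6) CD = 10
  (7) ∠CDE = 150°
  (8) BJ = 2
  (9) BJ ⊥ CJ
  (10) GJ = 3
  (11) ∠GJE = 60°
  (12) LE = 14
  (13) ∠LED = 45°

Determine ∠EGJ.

Step 1: By the law of cosines on triangle GJE: GE² = 3² + 3² − 2·3·3·cos(60°) = 9, so GE = 3.
Step 2: By the inverse law of cosines on triangle EGJ: cos(∠EGJ) = (3² + 3² − 3²) / (2·3·3) = 9/18 = 0.5, so ∠EGJ = 60°.

Therefore, the measure of angle ∠EGJ = 60°.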